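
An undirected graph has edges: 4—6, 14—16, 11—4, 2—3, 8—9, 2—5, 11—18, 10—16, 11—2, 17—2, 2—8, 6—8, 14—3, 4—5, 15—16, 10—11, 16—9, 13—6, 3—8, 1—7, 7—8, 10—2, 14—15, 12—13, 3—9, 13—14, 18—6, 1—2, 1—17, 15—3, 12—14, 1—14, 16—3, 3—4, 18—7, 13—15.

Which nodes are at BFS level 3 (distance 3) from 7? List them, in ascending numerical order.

Level 0: 7
Level 1: 1, 8, 18
Level 2: 2, 3, 6, 9, 11, 14, 17
Level 3: 4, 5, 10, 12, 13, 15, 16

4, 5, 10, 12, 13, 15, 16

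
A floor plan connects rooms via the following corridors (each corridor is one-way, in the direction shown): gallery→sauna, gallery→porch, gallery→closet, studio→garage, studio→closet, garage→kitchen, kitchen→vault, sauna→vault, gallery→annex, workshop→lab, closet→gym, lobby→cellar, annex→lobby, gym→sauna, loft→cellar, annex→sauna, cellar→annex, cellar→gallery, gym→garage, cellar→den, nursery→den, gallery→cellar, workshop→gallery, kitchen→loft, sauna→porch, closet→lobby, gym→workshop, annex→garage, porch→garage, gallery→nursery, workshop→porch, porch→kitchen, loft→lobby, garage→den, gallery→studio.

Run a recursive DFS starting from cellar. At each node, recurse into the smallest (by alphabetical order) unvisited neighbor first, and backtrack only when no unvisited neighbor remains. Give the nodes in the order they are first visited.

cellar -> annex -> garage -> den -> kitchen -> loft -> lobby -> vault -> sauna -> porch -> gallery -> closet -> gym -> workshop -> lab -> nursery -> studio

Visit cellar
cellar → annex
annex → garage
garage → den
garage → kitchen
kitchen → loft
loft → lobby
kitchen → vault
annex → sauna
sauna → porch
cellar → gallery
gallery → closet
closet → gym
gym → workshop
workshop → lab
gallery → nursery
gallery → studio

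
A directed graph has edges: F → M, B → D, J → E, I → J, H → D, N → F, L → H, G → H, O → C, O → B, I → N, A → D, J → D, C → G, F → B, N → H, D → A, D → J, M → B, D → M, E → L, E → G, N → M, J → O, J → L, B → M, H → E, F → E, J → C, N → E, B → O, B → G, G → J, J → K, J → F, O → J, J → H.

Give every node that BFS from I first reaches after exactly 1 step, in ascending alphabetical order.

J, N

Level 0: I
Level 1: J, N
Level 2: C, D, E, F, H, K, L, M, O
Level 3: A, B, G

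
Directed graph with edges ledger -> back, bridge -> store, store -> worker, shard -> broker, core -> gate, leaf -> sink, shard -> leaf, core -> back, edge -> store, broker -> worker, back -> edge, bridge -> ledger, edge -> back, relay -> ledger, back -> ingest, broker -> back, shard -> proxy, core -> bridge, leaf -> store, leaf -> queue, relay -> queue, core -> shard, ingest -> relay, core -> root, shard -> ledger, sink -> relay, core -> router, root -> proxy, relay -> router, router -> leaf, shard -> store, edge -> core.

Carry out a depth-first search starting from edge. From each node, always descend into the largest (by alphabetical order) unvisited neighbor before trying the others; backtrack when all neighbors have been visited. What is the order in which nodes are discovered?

edge, store, worker, core, shard, proxy, ledger, back, ingest, relay, router, leaf, sink, queue, broker, root, gate, bridge

Visit edge
edge → store
store → worker
edge → core
core → shard
shard → proxy
shard → ledger
ledger → back
back → ingest
ingest → relay
relay → router
router → leaf
leaf → sink
leaf → queue
shard → broker
core → root
core → gate
core → bridge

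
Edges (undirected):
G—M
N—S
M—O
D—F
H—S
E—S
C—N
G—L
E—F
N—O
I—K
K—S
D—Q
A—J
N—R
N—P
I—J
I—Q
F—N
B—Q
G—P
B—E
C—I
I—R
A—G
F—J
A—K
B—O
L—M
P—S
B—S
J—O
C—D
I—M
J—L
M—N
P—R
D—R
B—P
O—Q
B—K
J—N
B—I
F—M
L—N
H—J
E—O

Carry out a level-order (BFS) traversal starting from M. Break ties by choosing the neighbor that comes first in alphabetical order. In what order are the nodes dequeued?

M, F, G, I, L, N, O, D, E, J, A, P, B, C, K, Q, R, S, H

Visit M; enqueue F, G, I, L, N, O → queue [F, G, I, L, N, O]
Visit F; enqueue D, E, J → queue [G, I, L, N, O, D, E, J]
Visit G; enqueue A, P → queue [I, L, N, O, D, E, J, A, P]
Visit I; enqueue B, C, K, Q, R → queue [L, N, O, D, E, J, A, P, B, C, K, Q, R]
Visit L → queue [N, O, D, E, J, A, P, B, C, K, Q, R]
Visit N; enqueue S → queue [O, D, E, J, A, P, B, C, K, Q, R, S]
Visit O → queue [D, E, J, A, P, B, C, K, Q, R, S]
Visit D → queue [E, J, A, P, B, C, K, Q, R, S]
Visit E → queue [J, A, P, B, C, K, Q, R, S]
Visit J; enqueue H → queue [A, P, B, C, K, Q, R, S, H]
Visit A → queue [P, B, C, K, Q, R, S, H]
Visit P → queue [B, C, K, Q, R, S, H]
Visit B → queue [C, K, Q, R, S, H]
Visit C → queue [K, Q, R, S, H]
Visit K → queue [Q, R, S, H]
Visit Q → queue [R, S, H]
Visit R → queue [S, H]
Visit S → queue [H]
Visit H → queue []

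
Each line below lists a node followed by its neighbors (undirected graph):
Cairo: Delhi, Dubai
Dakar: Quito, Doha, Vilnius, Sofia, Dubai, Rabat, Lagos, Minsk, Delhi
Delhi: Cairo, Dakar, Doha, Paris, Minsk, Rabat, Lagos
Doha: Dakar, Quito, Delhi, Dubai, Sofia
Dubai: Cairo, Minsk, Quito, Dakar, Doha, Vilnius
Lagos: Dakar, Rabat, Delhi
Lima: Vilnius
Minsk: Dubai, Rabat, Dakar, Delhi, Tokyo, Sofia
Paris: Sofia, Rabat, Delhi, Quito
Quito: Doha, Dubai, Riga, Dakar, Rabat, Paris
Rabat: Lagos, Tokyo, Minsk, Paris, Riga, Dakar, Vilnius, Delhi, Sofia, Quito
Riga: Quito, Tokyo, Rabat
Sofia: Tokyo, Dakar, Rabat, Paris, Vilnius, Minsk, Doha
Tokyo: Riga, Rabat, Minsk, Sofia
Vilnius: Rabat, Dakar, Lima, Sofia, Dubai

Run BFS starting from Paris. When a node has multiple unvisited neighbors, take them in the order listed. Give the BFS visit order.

Visit Paris; enqueue Sofia, Rabat, Delhi, Quito → queue [Sofia, Rabat, Delhi, Quito]
Visit Sofia; enqueue Tokyo, Dakar, Vilnius, Minsk, Doha → queue [Rabat, Delhi, Quito, Tokyo, Dakar, Vilnius, Minsk, Doha]
Visit Rabat; enqueue Lagos, Riga → queue [Delhi, Quito, Tokyo, Dakar, Vilnius, Minsk, Doha, Lagos, Riga]
Visit Delhi; enqueue Cairo → queue [Quito, Tokyo, Dakar, Vilnius, Minsk, Doha, Lagos, Riga, Cairo]
Visit Quito; enqueue Dubai → queue [Tokyo, Dakar, Vilnius, Minsk, Doha, Lagos, Riga, Cairo, Dubai]
Visit Tokyo → queue [Dakar, Vilnius, Minsk, Doha, Lagos, Riga, Cairo, Dubai]
Visit Dakar → queue [Vilnius, Minsk, Doha, Lagos, Riga, Cairo, Dubai]
Visit Vilnius; enqueue Lima → queue [Minsk, Doha, Lagos, Riga, Cairo, Dubai, Lima]
Visit Minsk → queue [Doha, Lagos, Riga, Cairo, Dubai, Lima]
Visit Doha → queue [Lagos, Riga, Cairo, Dubai, Lima]
Visit Lagos → queue [Riga, Cairo, Dubai, Lima]
Visit Riga → queue [Cairo, Dubai, Lima]
Visit Cairo → queue [Dubai, Lima]
Visit Dubai → queue [Lima]
Visit Lima → queue []

Paris → Sofia → Rabat → Delhi → Quito → Tokyo → Dakar → Vilnius → Minsk → Doha → Lagos → Riga → Cairo → Dubai → Lima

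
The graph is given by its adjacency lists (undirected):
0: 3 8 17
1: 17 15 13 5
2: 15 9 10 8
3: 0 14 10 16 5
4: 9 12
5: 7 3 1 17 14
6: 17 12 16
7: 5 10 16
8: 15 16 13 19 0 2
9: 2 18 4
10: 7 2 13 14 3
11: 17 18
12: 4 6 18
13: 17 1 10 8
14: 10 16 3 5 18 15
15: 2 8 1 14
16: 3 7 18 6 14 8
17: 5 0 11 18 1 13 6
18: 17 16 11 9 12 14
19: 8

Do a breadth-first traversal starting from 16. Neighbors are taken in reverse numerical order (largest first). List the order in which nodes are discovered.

Visit 16; enqueue 18, 14, 8, 7, 6, 3 → queue [18, 14, 8, 7, 6, 3]
Visit 18; enqueue 17, 12, 11, 9 → queue [14, 8, 7, 6, 3, 17, 12, 11, 9]
Visit 14; enqueue 15, 10, 5 → queue [8, 7, 6, 3, 17, 12, 11, 9, 15, 10, 5]
Visit 8; enqueue 19, 13, 2, 0 → queue [7, 6, 3, 17, 12, 11, 9, 15, 10, 5, 19, 13, 2, 0]
Visit 7 → queue [6, 3, 17, 12, 11, 9, 15, 10, 5, 19, 13, 2, 0]
Visit 6 → queue [3, 17, 12, 11, 9, 15, 10, 5, 19, 13, 2, 0]
Visit 3 → queue [17, 12, 11, 9, 15, 10, 5, 19, 13, 2, 0]
Visit 17; enqueue 1 → queue [12, 11, 9, 15, 10, 5, 19, 13, 2, 0, 1]
Visit 12; enqueue 4 → queue [11, 9, 15, 10, 5, 19, 13, 2, 0, 1, 4]
Visit 11 → queue [9, 15, 10, 5, 19, 13, 2, 0, 1, 4]
Visit 9 → queue [15, 10, 5, 19, 13, 2, 0, 1, 4]
Visit 15 → queue [10, 5, 19, 13, 2, 0, 1, 4]
Visit 10 → queue [5, 19, 13, 2, 0, 1, 4]
Visit 5 → queue [19, 13, 2, 0, 1, 4]
Visit 19 → queue [13, 2, 0, 1, 4]
Visit 13 → queue [2, 0, 1, 4]
Visit 2 → queue [0, 1, 4]
Visit 0 → queue [1, 4]
Visit 1 → queue [4]
Visit 4 → queue []

16, 18, 14, 8, 7, 6, 3, 17, 12, 11, 9, 15, 10, 5, 19, 13, 2, 0, 1, 4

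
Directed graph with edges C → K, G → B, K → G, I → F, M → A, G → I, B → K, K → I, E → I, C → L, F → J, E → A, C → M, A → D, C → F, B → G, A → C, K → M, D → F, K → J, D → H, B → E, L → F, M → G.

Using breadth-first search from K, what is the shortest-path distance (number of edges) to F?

2

Level 0: K
Level 1: G, I, J, M
Level 2: A, B, F
Level 3: C, D, E
Level 4: H, L
F first appears at level 2.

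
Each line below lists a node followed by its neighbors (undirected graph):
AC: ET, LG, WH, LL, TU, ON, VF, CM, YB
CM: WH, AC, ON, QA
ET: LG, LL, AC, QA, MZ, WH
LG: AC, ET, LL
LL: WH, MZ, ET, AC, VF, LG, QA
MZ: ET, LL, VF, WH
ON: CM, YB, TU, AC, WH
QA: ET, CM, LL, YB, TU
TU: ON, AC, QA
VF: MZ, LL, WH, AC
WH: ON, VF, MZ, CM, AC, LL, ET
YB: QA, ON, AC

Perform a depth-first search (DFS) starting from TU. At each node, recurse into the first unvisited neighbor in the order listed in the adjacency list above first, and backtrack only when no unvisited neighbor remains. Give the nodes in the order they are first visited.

TU → ON → CM → WH → VF → MZ → ET → LG → AC → LL → QA → YB

Visit TU
TU → ON
ON → CM
CM → WH
WH → VF
VF → MZ
MZ → ET
ET → LG
LG → AC
AC → LL
LL → QA
QA → YB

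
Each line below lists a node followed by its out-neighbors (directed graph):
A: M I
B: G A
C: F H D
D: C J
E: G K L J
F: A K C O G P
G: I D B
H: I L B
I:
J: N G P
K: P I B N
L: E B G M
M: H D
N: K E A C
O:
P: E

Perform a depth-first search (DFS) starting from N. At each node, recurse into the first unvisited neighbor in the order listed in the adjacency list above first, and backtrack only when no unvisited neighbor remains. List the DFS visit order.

N, K, P, E, G, I, D, C, F, A, M, H, L, B, O, J

Visit N
N → K
K → P
P → E
E → G
G → I
G → D
D → C
C → F
F → A
A → M
M → H
H → L
L → B
F → O
D → J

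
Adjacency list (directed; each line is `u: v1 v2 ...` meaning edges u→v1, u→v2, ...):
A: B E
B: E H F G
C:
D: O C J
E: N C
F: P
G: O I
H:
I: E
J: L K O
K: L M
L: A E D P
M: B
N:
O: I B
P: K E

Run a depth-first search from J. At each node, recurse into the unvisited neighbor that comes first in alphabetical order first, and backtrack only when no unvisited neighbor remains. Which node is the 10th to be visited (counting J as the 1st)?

P

Visit J
J → K
K → L
L → A
A → B
B → E
E → C
E → N
B → F
F → P
B → G
G → I
G → O
B → H
L → D
K → M

Visit order: J, K, L, A, B, E, C, N, F, P, G, I, O, H, D, M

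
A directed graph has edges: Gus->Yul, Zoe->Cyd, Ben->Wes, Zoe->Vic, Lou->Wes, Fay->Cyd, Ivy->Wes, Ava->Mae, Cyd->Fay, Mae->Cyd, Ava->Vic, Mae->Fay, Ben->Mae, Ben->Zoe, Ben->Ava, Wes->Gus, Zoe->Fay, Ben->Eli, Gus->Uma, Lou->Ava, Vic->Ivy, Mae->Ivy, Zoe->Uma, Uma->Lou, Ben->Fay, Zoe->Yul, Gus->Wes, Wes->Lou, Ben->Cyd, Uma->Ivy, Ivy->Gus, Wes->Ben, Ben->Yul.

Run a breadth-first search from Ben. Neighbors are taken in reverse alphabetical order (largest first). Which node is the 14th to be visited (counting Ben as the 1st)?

Visit Ben; enqueue Zoe, Yul, Wes, Mae, Fay, Eli, Cyd, Ava → queue [Zoe, Yul, Wes, Mae, Fay, Eli, Cyd, Ava]
Visit Zoe; enqueue Vic, Uma → queue [Yul, Wes, Mae, Fay, Eli, Cyd, Ava, Vic, Uma]
Visit Yul → queue [Wes, Mae, Fay, Eli, Cyd, Ava, Vic, Uma]
Visit Wes; enqueue Lou, Gus → queue [Mae, Fay, Eli, Cyd, Ava, Vic, Uma, Lou, Gus]
Visit Mae; enqueue Ivy → queue [Fay, Eli, Cyd, Ava, Vic, Uma, Lou, Gus, Ivy]
Visit Fay → queue [Eli, Cyd, Ava, Vic, Uma, Lou, Gus, Ivy]
Visit Eli → queue [Cyd, Ava, Vic, Uma, Lou, Gus, Ivy]
Visit Cyd → queue [Ava, Vic, Uma, Lou, Gus, Ivy]
Visit Ava → queue [Vic, Uma, Lou, Gus, Ivy]
Visit Vic → queue [Uma, Lou, Gus, Ivy]
Visit Uma → queue [Lou, Gus, Ivy]
Visit Lou → queue [Gus, Ivy]
Visit Gus → queue [Ivy]
Visit Ivy → queue []

Visit order: Ben, Zoe, Yul, Wes, Mae, Fay, Eli, Cyd, Ava, Vic, Uma, Lou, Gus, Ivy

Ivy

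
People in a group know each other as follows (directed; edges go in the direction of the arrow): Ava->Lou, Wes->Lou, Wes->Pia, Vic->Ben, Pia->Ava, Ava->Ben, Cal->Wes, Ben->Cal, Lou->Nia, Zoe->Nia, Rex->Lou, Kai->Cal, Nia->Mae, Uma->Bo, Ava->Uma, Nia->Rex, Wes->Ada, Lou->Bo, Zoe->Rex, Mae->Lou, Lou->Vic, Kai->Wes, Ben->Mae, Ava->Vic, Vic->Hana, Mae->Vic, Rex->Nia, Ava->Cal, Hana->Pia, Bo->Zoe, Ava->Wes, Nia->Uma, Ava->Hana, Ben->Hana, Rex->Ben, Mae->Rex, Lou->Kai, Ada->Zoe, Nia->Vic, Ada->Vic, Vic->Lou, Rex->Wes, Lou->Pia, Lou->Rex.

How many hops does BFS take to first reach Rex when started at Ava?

Level 0: Ava
Level 1: Ben, Cal, Hana, Lou, Uma, Vic, Wes
Level 2: Ada, Bo, Kai, Mae, Nia, Pia, Rex
Level 3: Zoe
Rex first appears at level 2.

2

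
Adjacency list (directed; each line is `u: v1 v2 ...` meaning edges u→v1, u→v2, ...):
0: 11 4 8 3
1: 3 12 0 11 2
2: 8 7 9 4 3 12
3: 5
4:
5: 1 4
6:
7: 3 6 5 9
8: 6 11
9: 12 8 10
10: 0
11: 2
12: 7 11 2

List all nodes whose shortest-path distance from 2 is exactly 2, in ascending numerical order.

5, 6, 10, 11

Level 0: 2
Level 1: 3, 4, 7, 8, 9, 12
Level 2: 5, 6, 10, 11
Level 3: 0, 1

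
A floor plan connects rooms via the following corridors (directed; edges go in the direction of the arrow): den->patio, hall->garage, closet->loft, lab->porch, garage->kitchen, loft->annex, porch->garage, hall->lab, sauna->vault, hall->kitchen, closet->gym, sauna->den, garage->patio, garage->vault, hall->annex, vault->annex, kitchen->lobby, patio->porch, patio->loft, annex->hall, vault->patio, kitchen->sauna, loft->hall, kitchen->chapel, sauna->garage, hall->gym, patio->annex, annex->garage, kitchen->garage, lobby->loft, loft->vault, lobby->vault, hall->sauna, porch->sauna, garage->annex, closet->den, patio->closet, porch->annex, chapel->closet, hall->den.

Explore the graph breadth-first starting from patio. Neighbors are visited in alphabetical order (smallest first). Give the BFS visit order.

patio → annex → closet → loft → porch → garage → hall → den → gym → vault → sauna → kitchen → lab → chapel → lobby

Visit patio; enqueue annex, closet, loft, porch → queue [annex, closet, loft, porch]
Visit annex; enqueue garage, hall → queue [closet, loft, porch, garage, hall]
Visit closet; enqueue den, gym → queue [loft, porch, garage, hall, den, gym]
Visit loft; enqueue vault → queue [porch, garage, hall, den, gym, vault]
Visit porch; enqueue sauna → queue [garage, hall, den, gym, vault, sauna]
Visit garage; enqueue kitchen → queue [hall, den, gym, vault, sauna, kitchen]
Visit hall; enqueue lab → queue [den, gym, vault, sauna, kitchen, lab]
Visit den → queue [gym, vault, sauna, kitchen, lab]
Visit gym → queue [vault, sauna, kitchen, lab]
Visit vault → queue [sauna, kitchen, lab]
Visit sauna → queue [kitchen, lab]
Visit kitchen; enqueue chapel, lobby → queue [lab, chapel, lobby]
Visit lab → queue [chapel, lobby]
Visit chapel → queue [lobby]
Visit lobby → queue []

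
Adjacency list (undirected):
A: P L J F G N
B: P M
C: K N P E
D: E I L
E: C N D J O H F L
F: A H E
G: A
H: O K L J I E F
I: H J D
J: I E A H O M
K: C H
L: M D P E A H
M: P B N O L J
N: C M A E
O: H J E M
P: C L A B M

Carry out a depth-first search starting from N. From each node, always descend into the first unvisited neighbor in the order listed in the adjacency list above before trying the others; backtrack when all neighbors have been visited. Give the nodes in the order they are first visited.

N, C, K, H, O, J, I, D, E, F, A, P, L, M, B, G

Visit N
N → C
C → K
K → H
H → O
O → J
J → I
I → D
D → E
E → F
F → A
A → P
P → L
L → M
M → B
A → G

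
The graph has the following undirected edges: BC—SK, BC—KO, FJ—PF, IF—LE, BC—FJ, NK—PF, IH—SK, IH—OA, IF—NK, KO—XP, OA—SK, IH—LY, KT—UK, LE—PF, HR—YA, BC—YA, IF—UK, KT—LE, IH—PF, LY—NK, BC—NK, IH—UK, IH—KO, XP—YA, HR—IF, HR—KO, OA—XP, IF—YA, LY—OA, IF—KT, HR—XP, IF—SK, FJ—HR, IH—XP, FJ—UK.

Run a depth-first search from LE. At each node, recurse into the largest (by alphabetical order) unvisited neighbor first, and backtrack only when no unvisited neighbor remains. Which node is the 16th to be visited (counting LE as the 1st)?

Visit LE
LE → PF
PF → NK
NK → LY
LY → OA
OA → XP
XP → YA
YA → IF
IF → UK
UK → KT
UK → IH
IH → SK
SK → BC
BC → KO
KO → HR
HR → FJ

Visit order: LE, PF, NK, LY, OA, XP, YA, IF, UK, KT, IH, SK, BC, KO, HR, FJ

FJ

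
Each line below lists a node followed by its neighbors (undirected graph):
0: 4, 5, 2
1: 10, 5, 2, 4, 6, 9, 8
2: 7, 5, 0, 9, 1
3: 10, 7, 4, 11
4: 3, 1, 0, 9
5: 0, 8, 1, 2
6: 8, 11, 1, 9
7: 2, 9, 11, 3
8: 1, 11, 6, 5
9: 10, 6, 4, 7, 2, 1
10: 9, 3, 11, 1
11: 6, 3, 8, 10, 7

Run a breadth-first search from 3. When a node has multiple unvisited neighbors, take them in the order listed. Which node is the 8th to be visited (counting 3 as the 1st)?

2

Visit 3; enqueue 10, 7, 4, 11 → queue [10, 7, 4, 11]
Visit 10; enqueue 9, 1 → queue [7, 4, 11, 9, 1]
Visit 7; enqueue 2 → queue [4, 11, 9, 1, 2]
Visit 4; enqueue 0 → queue [11, 9, 1, 2, 0]
Visit 11; enqueue 6, 8 → queue [9, 1, 2, 0, 6, 8]
Visit 9 → queue [1, 2, 0, 6, 8]
Visit 1; enqueue 5 → queue [2, 0, 6, 8, 5]
Visit 2 → queue [0, 6, 8, 5]
Visit 0 → queue [6, 8, 5]
Visit 6 → queue [8, 5]
Visit 8 → queue [5]
Visit 5 → queue []

Visit order: 3, 10, 7, 4, 11, 9, 1, 2, 0, 6, 8, 5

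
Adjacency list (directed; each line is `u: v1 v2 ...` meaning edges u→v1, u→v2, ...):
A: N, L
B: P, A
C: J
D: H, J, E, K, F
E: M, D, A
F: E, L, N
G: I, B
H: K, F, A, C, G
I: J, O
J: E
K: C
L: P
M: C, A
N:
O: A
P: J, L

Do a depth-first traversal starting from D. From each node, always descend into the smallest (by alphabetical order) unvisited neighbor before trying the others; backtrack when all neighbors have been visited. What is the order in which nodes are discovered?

D E A L P J N M C F H G B I O K

Visit D
D → E
E → A
A → L
L → P
P → J
A → N
E → M
M → C
D → F
D → H
H → G
G → B
G → I
I → O
H → K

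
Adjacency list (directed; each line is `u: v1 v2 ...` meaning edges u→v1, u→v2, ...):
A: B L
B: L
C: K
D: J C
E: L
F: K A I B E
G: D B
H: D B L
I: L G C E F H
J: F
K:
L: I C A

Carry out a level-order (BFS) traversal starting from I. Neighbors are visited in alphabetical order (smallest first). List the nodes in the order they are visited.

Visit I; enqueue C, E, F, G, H, L → queue [C, E, F, G, H, L]
Visit C; enqueue K → queue [E, F, G, H, L, K]
Visit E → queue [F, G, H, L, K]
Visit F; enqueue A, B → queue [G, H, L, K, A, B]
Visit G; enqueue D → queue [H, L, K, A, B, D]
Visit H → queue [L, K, A, B, D]
Visit L → queue [K, A, B, D]
Visit K → queue [A, B, D]
Visit A → queue [B, D]
Visit B → queue [D]
Visit D; enqueue J → queue [J]
Visit J → queue []

I, C, E, F, G, H, L, K, A, B, D, J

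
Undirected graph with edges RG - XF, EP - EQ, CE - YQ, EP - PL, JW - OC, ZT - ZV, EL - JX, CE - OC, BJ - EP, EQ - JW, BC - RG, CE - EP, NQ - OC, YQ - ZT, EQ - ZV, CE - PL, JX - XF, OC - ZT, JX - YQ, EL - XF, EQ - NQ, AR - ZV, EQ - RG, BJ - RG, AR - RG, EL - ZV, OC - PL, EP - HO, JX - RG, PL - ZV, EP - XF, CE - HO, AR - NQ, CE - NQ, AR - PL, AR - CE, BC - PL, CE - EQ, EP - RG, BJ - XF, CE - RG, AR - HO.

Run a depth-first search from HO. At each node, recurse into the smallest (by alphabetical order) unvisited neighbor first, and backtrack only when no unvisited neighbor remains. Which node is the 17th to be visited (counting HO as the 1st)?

Visit HO
HO → AR
AR → CE
CE → EP
EP → BJ
BJ → RG
RG → BC
BC → PL
PL → OC
OC → JW
JW → EQ
EQ → NQ
EQ → ZV
ZV → EL
EL → JX
JX → XF
JX → YQ
YQ → ZT

Visit order: HO, AR, CE, EP, BJ, RG, BC, PL, OC, JW, EQ, NQ, ZV, EL, JX, XF, YQ, ZT

YQ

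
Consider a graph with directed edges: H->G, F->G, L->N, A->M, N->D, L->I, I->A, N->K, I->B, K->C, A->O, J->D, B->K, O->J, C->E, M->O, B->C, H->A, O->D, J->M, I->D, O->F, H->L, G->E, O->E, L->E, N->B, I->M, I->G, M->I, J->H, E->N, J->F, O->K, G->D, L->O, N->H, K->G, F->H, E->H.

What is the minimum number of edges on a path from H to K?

3

Level 0: H
Level 1: A, G, L
Level 2: D, E, I, M, N, O
Level 3: B, F, J, K
Level 4: C
K first appears at level 3.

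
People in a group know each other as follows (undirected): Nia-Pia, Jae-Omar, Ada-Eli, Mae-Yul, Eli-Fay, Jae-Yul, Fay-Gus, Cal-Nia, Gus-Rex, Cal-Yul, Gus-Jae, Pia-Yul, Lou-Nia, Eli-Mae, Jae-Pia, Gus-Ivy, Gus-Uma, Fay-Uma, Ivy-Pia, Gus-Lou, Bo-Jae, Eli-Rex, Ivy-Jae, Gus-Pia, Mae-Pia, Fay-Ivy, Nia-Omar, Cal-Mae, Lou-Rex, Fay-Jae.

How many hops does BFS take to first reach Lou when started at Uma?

2

Level 0: Uma
Level 1: Fay, Gus
Level 2: Eli, Ivy, Jae, Lou, Pia, Rex
Level 3: Ada, Bo, Mae, Nia, Omar, Yul
Level 4: Cal
Lou first appears at level 2.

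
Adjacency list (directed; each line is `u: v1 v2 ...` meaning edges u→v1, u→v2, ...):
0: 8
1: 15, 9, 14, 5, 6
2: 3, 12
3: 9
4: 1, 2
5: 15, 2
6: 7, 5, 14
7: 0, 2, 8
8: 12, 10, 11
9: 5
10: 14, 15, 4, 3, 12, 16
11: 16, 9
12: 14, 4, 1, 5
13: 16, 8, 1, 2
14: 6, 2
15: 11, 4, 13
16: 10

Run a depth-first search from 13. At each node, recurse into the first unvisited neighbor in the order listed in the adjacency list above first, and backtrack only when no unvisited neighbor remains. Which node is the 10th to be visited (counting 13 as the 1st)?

Visit 13
13 → 16
16 → 10
10 → 14
14 → 6
6 → 7
7 → 0
0 → 8
8 → 12
12 → 4
4 → 1
1 → 15
15 → 11
11 → 9
9 → 5
5 → 2
2 → 3

Visit order: 13, 16, 10, 14, 6, 7, 0, 8, 12, 4, 1, 15, 11, 9, 5, 2, 3

4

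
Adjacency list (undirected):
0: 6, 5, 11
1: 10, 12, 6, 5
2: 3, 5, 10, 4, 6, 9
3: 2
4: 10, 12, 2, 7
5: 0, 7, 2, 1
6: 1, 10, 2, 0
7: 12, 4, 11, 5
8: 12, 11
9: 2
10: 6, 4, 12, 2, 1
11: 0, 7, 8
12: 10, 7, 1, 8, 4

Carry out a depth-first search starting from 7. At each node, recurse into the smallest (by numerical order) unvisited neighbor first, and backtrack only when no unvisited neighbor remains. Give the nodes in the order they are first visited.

Visit 7
7 → 4
4 → 2
2 → 3
2 → 5
5 → 0
0 → 6
6 → 1
1 → 10
10 → 12
12 → 8
8 → 11
2 → 9

7 -> 4 -> 2 -> 3 -> 5 -> 0 -> 6 -> 1 -> 10 -> 12 -> 8 -> 11 -> 9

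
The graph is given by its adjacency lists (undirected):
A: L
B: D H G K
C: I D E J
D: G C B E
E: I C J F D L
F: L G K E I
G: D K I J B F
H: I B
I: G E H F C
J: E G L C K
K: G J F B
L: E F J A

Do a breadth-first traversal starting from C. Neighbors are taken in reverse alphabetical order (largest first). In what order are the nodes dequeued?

C → J → I → E → D → L → K → G → H → F → B → A

Visit C; enqueue J, I, E, D → queue [J, I, E, D]
Visit J; enqueue L, K, G → queue [I, E, D, L, K, G]
Visit I; enqueue H, F → queue [E, D, L, K, G, H, F]
Visit E → queue [D, L, K, G, H, F]
Visit D; enqueue B → queue [L, K, G, H, F, B]
Visit L; enqueue A → queue [K, G, H, F, B, A]
Visit K → queue [G, H, F, B, A]
Visit G → queue [H, F, B, A]
Visit H → queue [F, B, A]
Visit F → queue [B, A]
Visit B → queue [A]
Visit A → queue []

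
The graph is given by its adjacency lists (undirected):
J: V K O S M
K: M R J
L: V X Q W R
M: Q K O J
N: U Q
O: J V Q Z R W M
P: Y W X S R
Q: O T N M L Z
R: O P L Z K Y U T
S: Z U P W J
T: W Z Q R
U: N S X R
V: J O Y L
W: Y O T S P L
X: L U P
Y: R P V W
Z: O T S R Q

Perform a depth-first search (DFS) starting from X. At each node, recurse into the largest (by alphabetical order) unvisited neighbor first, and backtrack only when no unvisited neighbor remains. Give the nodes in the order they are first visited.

Visit X
X → U
U → S
S → Z
Z → T
T → W
W → Y
Y → V
V → O
O → R
R → P
R → L
L → Q
Q → N
Q → M
M → K
K → J

X, U, S, Z, T, W, Y, V, O, R, P, L, Q, N, M, K, J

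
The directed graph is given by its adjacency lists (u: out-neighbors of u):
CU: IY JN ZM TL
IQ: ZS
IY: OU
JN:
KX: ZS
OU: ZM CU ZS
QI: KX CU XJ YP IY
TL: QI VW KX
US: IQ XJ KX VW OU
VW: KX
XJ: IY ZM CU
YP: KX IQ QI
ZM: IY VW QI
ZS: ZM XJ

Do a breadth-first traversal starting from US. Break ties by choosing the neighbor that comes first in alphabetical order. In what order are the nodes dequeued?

US -> IQ -> KX -> OU -> VW -> XJ -> ZS -> CU -> ZM -> IY -> JN -> TL -> QI -> YP

Visit US; enqueue IQ, KX, OU, VW, XJ → queue [IQ, KX, OU, VW, XJ]
Visit IQ; enqueue ZS → queue [KX, OU, VW, XJ, ZS]
Visit KX → queue [OU, VW, XJ, ZS]
Visit OU; enqueue CU, ZM → queue [VW, XJ, ZS, CU, ZM]
Visit VW → queue [XJ, ZS, CU, ZM]
Visit XJ; enqueue IY → queue [ZS, CU, ZM, IY]
Visit ZS → queue [CU, ZM, IY]
Visit CU; enqueue JN, TL → queue [ZM, IY, JN, TL]
Visit ZM; enqueue QI → queue [IY, JN, TL, QI]
Visit IY → queue [JN, TL, QI]
Visit JN → queue [TL, QI]
Visit TL → queue [QI]
Visit QI; enqueue YP → queue [YP]
Visit YP → queue []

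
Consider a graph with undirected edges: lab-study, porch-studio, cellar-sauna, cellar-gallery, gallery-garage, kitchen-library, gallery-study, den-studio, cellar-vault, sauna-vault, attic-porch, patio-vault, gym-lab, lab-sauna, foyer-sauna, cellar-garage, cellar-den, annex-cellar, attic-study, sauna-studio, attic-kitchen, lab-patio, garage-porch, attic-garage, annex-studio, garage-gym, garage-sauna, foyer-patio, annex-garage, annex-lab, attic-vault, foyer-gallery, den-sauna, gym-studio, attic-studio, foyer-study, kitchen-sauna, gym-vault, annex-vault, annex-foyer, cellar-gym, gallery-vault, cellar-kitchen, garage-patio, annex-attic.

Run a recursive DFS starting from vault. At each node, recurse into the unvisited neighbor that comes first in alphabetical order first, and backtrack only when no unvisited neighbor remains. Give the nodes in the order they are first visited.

vault -> annex -> attic -> garage -> cellar -> den -> sauna -> foyer -> gallery -> study -> lab -> gym -> studio -> porch -> patio -> kitchen -> library

Visit vault
vault → annex
annex → attic
attic → garage
garage → cellar
cellar → den
den → sauna
sauna → foyer
foyer → gallery
gallery → study
study → lab
lab → gym
gym → studio
studio → porch
lab → patio
sauna → kitchen
kitchen → library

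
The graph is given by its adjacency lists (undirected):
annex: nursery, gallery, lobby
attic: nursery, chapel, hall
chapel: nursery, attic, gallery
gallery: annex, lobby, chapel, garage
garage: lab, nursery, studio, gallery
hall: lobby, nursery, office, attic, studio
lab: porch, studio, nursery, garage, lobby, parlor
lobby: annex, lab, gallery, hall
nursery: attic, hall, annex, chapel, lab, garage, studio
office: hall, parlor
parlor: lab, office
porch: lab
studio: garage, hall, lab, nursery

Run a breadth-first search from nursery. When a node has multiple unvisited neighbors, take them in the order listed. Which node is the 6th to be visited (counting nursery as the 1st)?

Visit nursery; enqueue attic, hall, annex, chapel, lab, garage, studio → queue [attic, hall, annex, chapel, lab, garage, studio]
Visit attic → queue [hall, annex, chapel, lab, garage, studio]
Visit hall; enqueue lobby, office → queue [annex, chapel, lab, garage, studio, lobby, office]
Visit annex; enqueue gallery → queue [chapel, lab, garage, studio, lobby, office, gallery]
Visit chapel → queue [lab, garage, studio, lobby, office, gallery]
Visit lab; enqueue porch, parlor → queue [garage, studio, lobby, office, gallery, porch, parlor]
Visit garage → queue [studio, lobby, office, gallery, porch, parlor]
Visit studio → queue [lobby, office, gallery, porch, parlor]
Visit lobby → queue [office, gallery, porch, parlor]
Visit office → queue [gallery, porch, parlor]
Visit gallery → queue [porch, parlor]
Visit porch → queue [parlor]
Visit parlor → queue []

Visit order: nursery, attic, hall, annex, chapel, lab, garage, studio, lobby, office, gallery, porch, parlor

lab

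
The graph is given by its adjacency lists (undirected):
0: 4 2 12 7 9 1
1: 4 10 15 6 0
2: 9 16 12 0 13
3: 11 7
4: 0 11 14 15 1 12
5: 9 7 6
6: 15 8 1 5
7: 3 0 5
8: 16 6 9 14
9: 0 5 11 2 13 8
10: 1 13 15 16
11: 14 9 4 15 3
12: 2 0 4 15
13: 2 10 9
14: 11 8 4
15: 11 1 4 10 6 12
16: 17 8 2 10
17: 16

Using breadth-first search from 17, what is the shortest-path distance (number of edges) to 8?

Level 0: 17
Level 1: 16
Level 2: 2, 8, 10
Level 3: 0, 1, 6, 9, 12, 13, 14, 15
Level 4: 4, 5, 7, 11
Level 5: 3
8 first appears at level 2.

2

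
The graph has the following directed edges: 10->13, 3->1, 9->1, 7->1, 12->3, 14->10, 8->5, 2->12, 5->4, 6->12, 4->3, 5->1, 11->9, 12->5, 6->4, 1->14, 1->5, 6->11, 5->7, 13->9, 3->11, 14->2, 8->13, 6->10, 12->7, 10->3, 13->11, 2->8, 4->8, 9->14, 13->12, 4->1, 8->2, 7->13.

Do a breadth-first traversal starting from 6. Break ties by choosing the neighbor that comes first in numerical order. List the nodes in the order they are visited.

Visit 6; enqueue 4, 10, 11, 12 → queue [4, 10, 11, 12]
Visit 4; enqueue 1, 3, 8 → queue [10, 11, 12, 1, 3, 8]
Visit 10; enqueue 13 → queue [11, 12, 1, 3, 8, 13]
Visit 11; enqueue 9 → queue [12, 1, 3, 8, 13, 9]
Visit 12; enqueue 5, 7 → queue [1, 3, 8, 13, 9, 5, 7]
Visit 1; enqueue 14 → queue [3, 8, 13, 9, 5, 7, 14]
Visit 3 → queue [8, 13, 9, 5, 7, 14]
Visit 8; enqueue 2 → queue [13, 9, 5, 7, 14, 2]
Visit 13 → queue [9, 5, 7, 14, 2]
Visit 9 → queue [5, 7, 14, 2]
Visit 5 → queue [7, 14, 2]
Visit 7 → queue [14, 2]
Visit 14 → queue [2]
Visit 2 → queue []

6 4 10 11 12 1 3 8 13 9 5 7 14 2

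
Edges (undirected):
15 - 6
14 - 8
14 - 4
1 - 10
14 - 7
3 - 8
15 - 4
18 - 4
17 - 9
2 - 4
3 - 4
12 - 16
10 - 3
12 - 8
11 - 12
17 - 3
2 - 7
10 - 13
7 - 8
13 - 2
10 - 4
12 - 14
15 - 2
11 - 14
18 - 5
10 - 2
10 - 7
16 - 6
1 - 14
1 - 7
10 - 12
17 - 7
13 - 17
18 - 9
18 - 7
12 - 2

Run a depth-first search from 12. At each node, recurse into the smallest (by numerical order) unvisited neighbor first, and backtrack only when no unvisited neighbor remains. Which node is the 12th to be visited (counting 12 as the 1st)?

18

Visit 12
12 → 2
2 → 4
4 → 3
3 → 8
8 → 7
7 → 1
1 → 10
10 → 13
13 → 17
17 → 9
9 → 18
18 → 5
1 → 14
14 → 11
4 → 15
15 → 6
6 → 16

Visit order: 12, 2, 4, 3, 8, 7, 1, 10, 13, 17, 9, 18, 5, 14, 11, 15, 6, 16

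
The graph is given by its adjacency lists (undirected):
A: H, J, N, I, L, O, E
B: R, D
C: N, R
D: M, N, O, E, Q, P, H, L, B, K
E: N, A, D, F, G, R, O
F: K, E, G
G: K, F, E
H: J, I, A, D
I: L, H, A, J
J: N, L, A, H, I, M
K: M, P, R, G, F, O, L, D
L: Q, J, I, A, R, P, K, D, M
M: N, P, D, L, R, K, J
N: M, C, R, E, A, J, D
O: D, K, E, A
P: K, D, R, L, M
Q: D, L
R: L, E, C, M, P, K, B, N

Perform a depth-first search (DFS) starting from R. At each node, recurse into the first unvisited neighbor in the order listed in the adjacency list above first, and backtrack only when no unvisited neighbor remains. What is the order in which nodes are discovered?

Visit R
R → L
L → Q
Q → D
D → M
M → N
N → C
N → E
E → A
A → H
H → J
J → I
A → O
O → K
K → P
K → G
G → F
D → B

R → L → Q → D → M → N → C → E → A → H → J → I → O → K → P → G → F → B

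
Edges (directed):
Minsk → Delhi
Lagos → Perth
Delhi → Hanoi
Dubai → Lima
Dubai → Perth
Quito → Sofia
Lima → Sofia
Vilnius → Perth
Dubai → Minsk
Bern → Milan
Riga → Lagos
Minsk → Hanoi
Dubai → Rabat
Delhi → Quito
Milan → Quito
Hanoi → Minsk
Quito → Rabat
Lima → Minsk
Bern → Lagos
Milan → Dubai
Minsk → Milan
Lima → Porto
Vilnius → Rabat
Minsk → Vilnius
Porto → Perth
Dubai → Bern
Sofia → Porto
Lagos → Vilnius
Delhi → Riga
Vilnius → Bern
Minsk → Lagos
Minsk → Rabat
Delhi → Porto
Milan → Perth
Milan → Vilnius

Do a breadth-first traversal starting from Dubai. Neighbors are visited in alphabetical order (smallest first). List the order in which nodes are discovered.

Visit Dubai; enqueue Bern, Lima, Minsk, Perth, Rabat → queue [Bern, Lima, Minsk, Perth, Rabat]
Visit Bern; enqueue Lagos, Milan → queue [Lima, Minsk, Perth, Rabat, Lagos, Milan]
Visit Lima; enqueue Porto, Sofia → queue [Minsk, Perth, Rabat, Lagos, Milan, Porto, Sofia]
Visit Minsk; enqueue Delhi, Hanoi, Vilnius → queue [Perth, Rabat, Lagos, Milan, Porto, Sofia, Delhi, Hanoi, Vilnius]
Visit Perth → queue [Rabat, Lagos, Milan, Porto, Sofia, Delhi, Hanoi, Vilnius]
Visit Rabat → queue [Lagos, Milan, Porto, Sofia, Delhi, Hanoi, Vilnius]
Visit Lagos → queue [Milan, Porto, Sofia, Delhi, Hanoi, Vilnius]
Visit Milan; enqueue Quito → queue [Porto, Sofia, Delhi, Hanoi, Vilnius, Quito]
Visit Porto → queue [Sofia, Delhi, Hanoi, Vilnius, Quito]
Visit Sofia → queue [Delhi, Hanoi, Vilnius, Quito]
Visit Delhi; enqueue Riga → queue [Hanoi, Vilnius, Quito, Riga]
Visit Hanoi → queue [Vilnius, Quito, Riga]
Visit Vilnius → queue [Quito, Riga]
Visit Quito → queue [Riga]
Visit Riga → queue []

Dubai, Bern, Lima, Minsk, Perth, Rabat, Lagos, Milan, Porto, Sofia, Delhi, Hanoi, Vilnius, Quito, Riga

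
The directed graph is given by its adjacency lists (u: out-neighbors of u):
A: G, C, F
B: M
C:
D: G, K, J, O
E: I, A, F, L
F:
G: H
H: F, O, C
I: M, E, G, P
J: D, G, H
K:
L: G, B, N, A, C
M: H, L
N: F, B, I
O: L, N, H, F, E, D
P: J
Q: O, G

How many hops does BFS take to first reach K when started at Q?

3

Level 0: Q
Level 1: G, O
Level 2: D, E, F, H, L, N
Level 3: A, B, C, I, J, K
Level 4: M, P
K first appears at level 3.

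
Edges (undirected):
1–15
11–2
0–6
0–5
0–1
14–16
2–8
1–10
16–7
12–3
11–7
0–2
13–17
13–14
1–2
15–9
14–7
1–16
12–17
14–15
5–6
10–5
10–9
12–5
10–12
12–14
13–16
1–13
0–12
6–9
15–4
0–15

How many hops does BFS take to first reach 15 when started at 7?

2

Level 0: 7
Level 1: 11, 14, 16
Level 2: 1, 2, 12, 13, 15
Level 3: 0, 3, 4, 5, 8, 9, 10, 17
Level 4: 6
15 first appears at level 2.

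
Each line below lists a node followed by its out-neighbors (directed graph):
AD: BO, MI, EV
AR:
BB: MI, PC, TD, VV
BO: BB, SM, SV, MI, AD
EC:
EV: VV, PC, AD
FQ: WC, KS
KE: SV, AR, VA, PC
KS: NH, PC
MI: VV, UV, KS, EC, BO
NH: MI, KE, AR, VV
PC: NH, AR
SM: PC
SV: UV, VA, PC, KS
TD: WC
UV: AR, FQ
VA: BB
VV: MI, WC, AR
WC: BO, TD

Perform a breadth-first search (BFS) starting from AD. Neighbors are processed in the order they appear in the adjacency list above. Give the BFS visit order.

Visit AD; enqueue BO, MI, EV → queue [BO, MI, EV]
Visit BO; enqueue BB, SM, SV → queue [MI, EV, BB, SM, SV]
Visit MI; enqueue VV, UV, KS, EC → queue [EV, BB, SM, SV, VV, UV, KS, EC]
Visit EV; enqueue PC → queue [BB, SM, SV, VV, UV, KS, EC, PC]
Visit BB; enqueue TD → queue [SM, SV, VV, UV, KS, EC, PC, TD]
Visit SM → queue [SV, VV, UV, KS, EC, PC, TD]
Visit SV; enqueue VA → queue [VV, UV, KS, EC, PC, TD, VA]
Visit VV; enqueue WC, AR → queue [UV, KS, EC, PC, TD, VA, WC, AR]
Visit UV; enqueue FQ → queue [KS, EC, PC, TD, VA, WC, AR, FQ]
Visit KS; enqueue NH → queue [EC, PC, TD, VA, WC, AR, FQ, NH]
Visit EC → queue [PC, TD, VA, WC, AR, FQ, NH]
Visit PC → queue [TD, VA, WC, AR, FQ, NH]
Visit TD → queue [VA, WC, AR, FQ, NH]
Visit VA → queue [WC, AR, FQ, NH]
Visit WC → queue [AR, FQ, NH]
Visit AR → queue [FQ, NH]
Visit FQ → queue [NH]
Visit NH; enqueue KE → queue [KE]
Visit KE → queue []

AD, BO, MI, EV, BB, SM, SV, VV, UV, KS, EC, PC, TD, VA, WC, AR, FQ, NH, KE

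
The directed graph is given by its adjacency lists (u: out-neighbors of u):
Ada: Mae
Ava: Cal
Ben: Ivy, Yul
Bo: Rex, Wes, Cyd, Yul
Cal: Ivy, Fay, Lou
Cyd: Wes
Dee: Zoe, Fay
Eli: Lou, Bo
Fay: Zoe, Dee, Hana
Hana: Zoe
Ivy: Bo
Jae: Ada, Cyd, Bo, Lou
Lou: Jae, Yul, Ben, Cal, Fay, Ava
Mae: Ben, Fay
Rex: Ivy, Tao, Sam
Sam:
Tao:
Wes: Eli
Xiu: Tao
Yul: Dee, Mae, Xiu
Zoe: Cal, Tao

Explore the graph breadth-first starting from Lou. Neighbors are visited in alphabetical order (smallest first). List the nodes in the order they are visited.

Lou → Ava → Ben → Cal → Fay → Jae → Yul → Ivy → Dee → Hana → Zoe → Ada → Bo → Cyd → Mae → Xiu → Tao → Rex → Wes → Sam → Eli

Visit Lou; enqueue Ava, Ben, Cal, Fay, Jae, Yul → queue [Ava, Ben, Cal, Fay, Jae, Yul]
Visit Ava → queue [Ben, Cal, Fay, Jae, Yul]
Visit Ben; enqueue Ivy → queue [Cal, Fay, Jae, Yul, Ivy]
Visit Cal → queue [Fay, Jae, Yul, Ivy]
Visit Fay; enqueue Dee, Hana, Zoe → queue [Jae, Yul, Ivy, Dee, Hana, Zoe]
Visit Jae; enqueue Ada, Bo, Cyd → queue [Yul, Ivy, Dee, Hana, Zoe, Ada, Bo, Cyd]
Visit Yul; enqueue Mae, Xiu → queue [Ivy, Dee, Hana, Zoe, Ada, Bo, Cyd, Mae, Xiu]
Visit Ivy → queue [Dee, Hana, Zoe, Ada, Bo, Cyd, Mae, Xiu]
Visit Dee → queue [Hana, Zoe, Ada, Bo, Cyd, Mae, Xiu]
Visit Hana → queue [Zoe, Ada, Bo, Cyd, Mae, Xiu]
Visit Zoe; enqueue Tao → queue [Ada, Bo, Cyd, Mae, Xiu, Tao]
Visit Ada → queue [Bo, Cyd, Mae, Xiu, Tao]
Visit Bo; enqueue Rex, Wes → queue [Cyd, Mae, Xiu, Tao, Rex, Wes]
Visit Cyd → queue [Mae, Xiu, Tao, Rex, Wes]
Visit Mae → queue [Xiu, Tao, Rex, Wes]
Visit Xiu → queue [Tao, Rex, Wes]
Visit Tao → queue [Rex, Wes]
Visit Rex; enqueue Sam → queue [Wes, Sam]
Visit Wes; enqueue Eli → queue [Sam, Eli]
Visit Sam → queue [Eli]
Visit Eli → queue []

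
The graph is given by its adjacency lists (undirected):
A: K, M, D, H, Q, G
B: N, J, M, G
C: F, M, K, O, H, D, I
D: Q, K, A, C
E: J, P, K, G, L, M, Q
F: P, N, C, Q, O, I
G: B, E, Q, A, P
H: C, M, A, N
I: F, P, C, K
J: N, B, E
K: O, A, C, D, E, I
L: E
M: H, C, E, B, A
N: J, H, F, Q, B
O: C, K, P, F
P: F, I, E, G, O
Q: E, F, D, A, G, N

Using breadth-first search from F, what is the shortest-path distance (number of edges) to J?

2

Level 0: F
Level 1: C, I, N, O, P, Q
Level 2: A, B, D, E, G, H, J, K, M
Level 3: L
J first appears at level 2.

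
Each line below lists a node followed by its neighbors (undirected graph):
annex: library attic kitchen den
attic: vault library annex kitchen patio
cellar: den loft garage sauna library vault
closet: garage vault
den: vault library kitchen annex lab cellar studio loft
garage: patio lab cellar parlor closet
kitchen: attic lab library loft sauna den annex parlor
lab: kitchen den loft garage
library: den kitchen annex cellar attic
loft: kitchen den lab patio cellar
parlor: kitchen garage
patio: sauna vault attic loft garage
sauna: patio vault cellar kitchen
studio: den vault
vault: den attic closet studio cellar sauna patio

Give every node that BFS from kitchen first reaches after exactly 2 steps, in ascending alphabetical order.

Level 0: kitchen
Level 1: annex, attic, den, lab, library, loft, parlor, sauna
Level 2: cellar, garage, patio, studio, vault
Level 3: closet

cellar, garage, patio, studio, vault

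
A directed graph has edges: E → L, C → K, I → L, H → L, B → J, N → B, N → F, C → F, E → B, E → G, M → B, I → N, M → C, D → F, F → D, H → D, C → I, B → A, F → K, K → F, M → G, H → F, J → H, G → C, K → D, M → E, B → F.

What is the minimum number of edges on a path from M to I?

2

Level 0: M
Level 1: B, C, E, G
Level 2: A, F, I, J, K, L
Level 3: D, H, N
I first appears at level 2.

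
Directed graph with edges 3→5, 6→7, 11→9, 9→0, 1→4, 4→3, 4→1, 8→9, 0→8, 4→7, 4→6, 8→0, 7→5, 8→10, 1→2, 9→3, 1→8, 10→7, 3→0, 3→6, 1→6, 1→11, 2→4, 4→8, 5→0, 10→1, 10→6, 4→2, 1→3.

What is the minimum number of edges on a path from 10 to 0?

Level 0: 10
Level 1: 1, 6, 7
Level 2: 2, 3, 4, 5, 8, 11
Level 3: 0, 9
0 first appears at level 3.

3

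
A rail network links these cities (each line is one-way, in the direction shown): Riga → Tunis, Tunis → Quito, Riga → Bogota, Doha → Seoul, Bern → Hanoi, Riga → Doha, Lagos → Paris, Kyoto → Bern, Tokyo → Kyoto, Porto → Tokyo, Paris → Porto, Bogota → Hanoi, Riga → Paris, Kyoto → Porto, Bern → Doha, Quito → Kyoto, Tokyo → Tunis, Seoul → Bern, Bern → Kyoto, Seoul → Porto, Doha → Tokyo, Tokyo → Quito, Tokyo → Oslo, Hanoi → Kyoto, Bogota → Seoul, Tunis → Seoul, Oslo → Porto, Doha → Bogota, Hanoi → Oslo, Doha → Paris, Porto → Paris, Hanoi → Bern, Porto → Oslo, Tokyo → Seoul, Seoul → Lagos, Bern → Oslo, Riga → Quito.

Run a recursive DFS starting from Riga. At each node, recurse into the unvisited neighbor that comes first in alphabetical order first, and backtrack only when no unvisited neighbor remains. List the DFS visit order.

Visit Riga
Riga → Bogota
Bogota → Hanoi
Hanoi → Bern
Bern → Doha
Doha → Paris
Paris → Porto
Porto → Oslo
Porto → Tokyo
Tokyo → Kyoto
Tokyo → Quito
Tokyo → Seoul
Seoul → Lagos
Tokyo → Tunis

Riga Bogota Hanoi Bern Doha Paris Porto Oslo Tokyo Kyoto Quito Seoul Lagos Tunis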